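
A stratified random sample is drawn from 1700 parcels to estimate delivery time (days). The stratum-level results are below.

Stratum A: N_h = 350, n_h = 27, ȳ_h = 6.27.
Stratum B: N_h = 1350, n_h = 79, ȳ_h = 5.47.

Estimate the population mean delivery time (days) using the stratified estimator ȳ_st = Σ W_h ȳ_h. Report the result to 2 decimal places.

ȳ_st ≈ 5.63

N = Σ N_h = 1700. Stratum weights W_h = N_h/N.
ȳ_st = (350·6.27 + 1350·5.47) / 1700 = 5.6347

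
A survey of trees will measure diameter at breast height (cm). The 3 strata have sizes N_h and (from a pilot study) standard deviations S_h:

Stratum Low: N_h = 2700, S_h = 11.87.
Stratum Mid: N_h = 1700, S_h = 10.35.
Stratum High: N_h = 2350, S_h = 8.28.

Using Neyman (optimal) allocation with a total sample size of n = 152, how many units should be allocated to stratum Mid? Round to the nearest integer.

Neyman allocation: n_h = n · N_h S_h / Σ N_i S_i, with n = 152.
  stratum Low: N_h·S_h = 2700·11.87 = 32049.00
  stratum Mid: N_h·S_h = 1700·10.35 = 17595.00
  stratum High: N_h·S_h = 2350·8.28 = 19458.00
Σ N_h S_h = 69102.00
n for stratum Mid = 152·17595.00/69102.00 = 38.703 → 39

39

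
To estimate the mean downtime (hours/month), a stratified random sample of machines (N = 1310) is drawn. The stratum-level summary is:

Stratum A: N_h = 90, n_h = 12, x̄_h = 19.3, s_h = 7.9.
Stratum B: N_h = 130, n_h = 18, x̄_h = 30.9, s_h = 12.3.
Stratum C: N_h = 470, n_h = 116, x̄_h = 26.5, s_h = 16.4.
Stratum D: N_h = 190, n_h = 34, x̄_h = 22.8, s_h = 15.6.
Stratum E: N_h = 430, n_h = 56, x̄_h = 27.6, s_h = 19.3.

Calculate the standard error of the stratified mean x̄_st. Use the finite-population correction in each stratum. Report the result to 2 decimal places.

V̂(x̄_st) = Σ W_h² (1 − n_h/N_h) s_h²/n_h, with W_h = N_h/N and N = 1310:
  stratum A: (90/1310)²·(1 − 12/90)·7.9²/12 = 0.0212749
  stratum B: (130/1310)²·(1 − 18/130)·12.3²/18 = 0.071311
  stratum C: (470/1310)²·(1 − 116/470)·16.4²/116 = 0.224796
  stratum D: (190/1310)²·(1 − 34/190)·15.6²/34 = 0.123625
  stratum E: (430/1310)²·(1 − 56/430)·19.3²/56 = 0.623339
V̂(x̄_st) = 1.06435
SE(x̄_st) = √1.06435 = 1.03167

SE(x̄_st) ≈ 1.03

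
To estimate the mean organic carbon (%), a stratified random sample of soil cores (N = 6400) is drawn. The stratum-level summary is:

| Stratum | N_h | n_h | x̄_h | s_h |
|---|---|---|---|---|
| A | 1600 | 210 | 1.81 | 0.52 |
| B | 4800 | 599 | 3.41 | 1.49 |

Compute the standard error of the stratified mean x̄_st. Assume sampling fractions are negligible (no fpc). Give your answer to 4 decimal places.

V̂(x̄_st) = Σ W_h² s_h²/n_h, with W_h = N_h/N and N = 6400:
  stratum A: (1600/6400)²·0.52²/210 = 8.04762e-05
  stratum B: (4800/6400)²·1.49²/599 = 0.00208482
V̂(x̄_st) = 0.00216529
SE(x̄_st) = √0.00216529 = 0.0465327

SE(x̄_st) ≈ 0.0465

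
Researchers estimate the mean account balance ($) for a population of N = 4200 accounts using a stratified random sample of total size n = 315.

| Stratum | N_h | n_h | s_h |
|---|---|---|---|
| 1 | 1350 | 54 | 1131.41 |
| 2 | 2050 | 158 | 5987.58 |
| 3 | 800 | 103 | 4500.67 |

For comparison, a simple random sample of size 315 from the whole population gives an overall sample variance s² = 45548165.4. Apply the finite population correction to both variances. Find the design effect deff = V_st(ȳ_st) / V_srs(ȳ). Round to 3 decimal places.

deff ≈ 0.437

V̂(ȳ_st) = Σ W_h² (1 − n_h/N_h) s_h²/n_h, with W_h = N_h/N and N = 4200:
  stratum 1: (1350/4200)²·(1 − 54/1350)·1131.41²/54 = 2351.18
  stratum 2: (2050/4200)²·(1 − 158/2050)·5987.58²/158 = 49891
  stratum 3: (800/4200)²·(1 − 103/800)·4500.67²/103 = 6216.43
V_st = 58458.6
V_srs = (1 − 315/4200)·45548165.4/315 = 133753
deff = V_st / V_srs = 58458.6/133753 = 0.4371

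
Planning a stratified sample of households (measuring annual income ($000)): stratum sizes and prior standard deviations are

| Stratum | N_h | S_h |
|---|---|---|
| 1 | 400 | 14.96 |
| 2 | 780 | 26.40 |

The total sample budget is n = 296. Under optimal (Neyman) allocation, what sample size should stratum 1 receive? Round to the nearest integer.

67

Neyman allocation: n_h = n · N_h S_h / Σ N_i S_i, with n = 296.
  stratum 1: N_h·S_h = 400·14.96 = 5984.00
  stratum 2: N_h·S_h = 780·26.40 = 20592.00
Σ N_h S_h = 26576.00
n for stratum 1 = 296·5984.00/26576.00 = 66.649 → 67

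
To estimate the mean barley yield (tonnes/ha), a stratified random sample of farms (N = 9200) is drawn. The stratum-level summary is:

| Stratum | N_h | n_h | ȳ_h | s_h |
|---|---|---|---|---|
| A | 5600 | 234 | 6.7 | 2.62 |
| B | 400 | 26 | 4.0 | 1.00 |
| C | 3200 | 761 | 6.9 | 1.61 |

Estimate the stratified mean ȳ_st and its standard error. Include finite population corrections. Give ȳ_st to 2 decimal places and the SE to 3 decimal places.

ȳ_st ≈ 6.65, SE ≈ 0.104

ȳ_st = Σ W_h ȳ_h = (5600·6.7 + 400·4.0 + 3200·6.9)/9200 = 6.65217
V̂(ȳ_st) = Σ W_h² (1 − n_h/N_h) s_h²/n_h, with W_h = N_h/N and N = 9200:
  stratum A: (5600/9200)²·(1 − 234/5600)·2.62²/234 = 0.0104148
  stratum B: (400/9200)²·(1 − 26/400)·1.00²/26 = 6.79802e-05
  stratum C: (3200/9200)²·(1 − 761/3200)·1.61²/761 = 0.000314089
V̂(ȳ_st) = 0.0107968
SE(ȳ_st) = √0.0107968 = 0.103908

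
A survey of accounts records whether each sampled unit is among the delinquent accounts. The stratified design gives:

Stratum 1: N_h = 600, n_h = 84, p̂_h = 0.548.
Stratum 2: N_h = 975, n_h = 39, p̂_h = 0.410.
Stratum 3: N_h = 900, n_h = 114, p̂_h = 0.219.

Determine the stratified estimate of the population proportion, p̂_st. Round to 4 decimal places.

N = 2475; stratum weights W_h = N_h/N.
p̂_st = Σ W_h p̂_h = (600·0.548 + 975·0.410 + 900·0.219)/2475 = 0.37400

p̂_st ≈ 0.3740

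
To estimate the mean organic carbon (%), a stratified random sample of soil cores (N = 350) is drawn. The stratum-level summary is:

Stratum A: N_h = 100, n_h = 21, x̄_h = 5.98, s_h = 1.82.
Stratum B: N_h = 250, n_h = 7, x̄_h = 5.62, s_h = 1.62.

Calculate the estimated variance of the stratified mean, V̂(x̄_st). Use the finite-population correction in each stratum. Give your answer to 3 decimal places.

V̂(x̄_st) = Σ W_h² (1 − n_h/N_h) s_h²/n_h, with W_h = N_h/N and N = 350:
  stratum A: (100/350)²·(1 − 21/100)·1.82²/21 = 0.0101722
  stratum B: (250/350)²·(1 − 7/250)·1.62²/7 = 0.185927
V̂(x̄_st) = 0.196099

V̂(x̄_st) ≈ 0.196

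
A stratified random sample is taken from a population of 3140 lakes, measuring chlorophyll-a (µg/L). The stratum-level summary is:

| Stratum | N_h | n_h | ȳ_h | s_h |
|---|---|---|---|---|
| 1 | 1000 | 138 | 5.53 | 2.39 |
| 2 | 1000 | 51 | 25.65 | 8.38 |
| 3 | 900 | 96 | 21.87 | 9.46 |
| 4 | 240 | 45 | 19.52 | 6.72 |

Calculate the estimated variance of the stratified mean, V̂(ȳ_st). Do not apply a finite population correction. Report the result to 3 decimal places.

V̂(ȳ_st) = Σ W_h² s_h²/n_h, with W_h = N_h/N and N = 3140:
  stratum 1: (1000/3140)²·2.39²/138 = 0.00419814
  stratum 2: (1000/3140)²·8.38²/51 = 0.139656
  stratum 3: (900/3140)²·9.46²/96 = 0.0765838
  stratum 4: (240/3140)²·6.72²/45 = 0.00586259
V̂(ȳ_st) = 0.2263

V̂(ȳ_st) ≈ 0.226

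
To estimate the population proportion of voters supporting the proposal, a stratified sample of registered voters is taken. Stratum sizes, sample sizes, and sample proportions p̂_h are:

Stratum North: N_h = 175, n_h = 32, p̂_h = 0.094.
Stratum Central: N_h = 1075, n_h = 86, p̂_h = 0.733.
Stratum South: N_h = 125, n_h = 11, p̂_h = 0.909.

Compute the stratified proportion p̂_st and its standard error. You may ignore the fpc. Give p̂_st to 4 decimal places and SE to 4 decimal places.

N = 1375; stratum weights W_h = N_h/N.
p̂_st = Σ W_h p̂_h = (175·0.094 + 1075·0.733 + 125·0.909)/1375 = 0.66767
V̂(p̂_st) = Σ W_h² p̂_h(1−p̂_h)/(n_h−1):
  stratum North: (175/1375)²·0.094·0.906/31 = 4.45005e-05
  stratum Central: (1075/1375)²·0.733·0.267/85 = 0.00140737
  stratum South: (125/1375)²·0.909·0.091/10 = 6.83628e-05
V̂(p̂_st) = 0.00152023; SE = √V̂ = 0.0389902

p̂_st ≈ 0.6677, SE ≈ 0.0390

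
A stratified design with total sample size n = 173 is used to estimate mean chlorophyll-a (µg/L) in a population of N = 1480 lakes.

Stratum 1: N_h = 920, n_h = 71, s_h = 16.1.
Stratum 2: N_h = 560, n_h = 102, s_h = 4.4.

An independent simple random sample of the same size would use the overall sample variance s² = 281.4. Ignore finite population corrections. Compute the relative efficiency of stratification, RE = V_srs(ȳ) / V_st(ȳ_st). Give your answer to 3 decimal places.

RE ≈ 1.131

V̂(ȳ_st) = Σ W_h² s_h²/n_h, with W_h = N_h/N and N = 1480:
  stratum 1: (920/1480)²·16.1²/71 = 1.41074
  stratum 2: (560/1480)²·4.4²/102 = 0.0271743
V_st = 1.43791
V_srs = s²/n = 281.4/173 = 1.62659
Relative efficiency = V_srs / V_st = 1.62659/1.43791 = 1.1312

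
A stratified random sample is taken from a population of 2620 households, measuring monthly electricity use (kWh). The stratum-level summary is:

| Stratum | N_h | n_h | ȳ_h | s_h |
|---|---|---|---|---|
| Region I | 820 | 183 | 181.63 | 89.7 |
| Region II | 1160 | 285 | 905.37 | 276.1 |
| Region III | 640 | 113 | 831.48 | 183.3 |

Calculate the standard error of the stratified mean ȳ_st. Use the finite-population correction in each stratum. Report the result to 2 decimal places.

V̂(ȳ_st) = Σ W_h² (1 − n_h/N_h) s_h²/n_h, with W_h = N_h/N and N = 2620:
  stratum Region I: (820/2620)²·(1 − 183/820)·89.7²/183 = 3.34568
  stratum Region II: (1160/2620)²·(1 − 285/1160)·276.1²/285 = 39.5504
  stratum Region III: (640/2620)²·(1 − 113/640)·183.3²/113 = 14.6095
V̂(ȳ_st) = 57.5056
SE(ȳ_st) = √57.5056 = 7.58324

SE(ȳ_st) ≈ 7.58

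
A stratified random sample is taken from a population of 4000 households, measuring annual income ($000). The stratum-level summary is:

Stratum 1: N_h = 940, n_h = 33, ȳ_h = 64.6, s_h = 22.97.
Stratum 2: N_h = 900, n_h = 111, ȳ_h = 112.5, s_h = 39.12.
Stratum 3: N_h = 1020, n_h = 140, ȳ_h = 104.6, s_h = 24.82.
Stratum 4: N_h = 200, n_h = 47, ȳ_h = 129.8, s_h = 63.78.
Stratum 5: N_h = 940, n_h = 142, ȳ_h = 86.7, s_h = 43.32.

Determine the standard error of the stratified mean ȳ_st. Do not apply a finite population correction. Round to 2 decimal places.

SE(ȳ_st) ≈ 1.68

V̂(ȳ_st) = Σ W_h² s_h²/n_h, with W_h = N_h/N and N = 4000:
  stratum 1: (940/4000)²·22.97²/33 = 0.882966
  stratum 2: (900/4000)²·39.12²/111 = 0.697975
  stratum 3: (1020/4000)²·24.82²/140 = 0.286125
  stratum 4: (200/4000)²·63.78²/47 = 0.216377
  stratum 5: (940/4000)²·43.32²/142 = 0.729834
V̂(ȳ_st) = 2.81328
SE(ȳ_st) = √2.81328 = 1.67728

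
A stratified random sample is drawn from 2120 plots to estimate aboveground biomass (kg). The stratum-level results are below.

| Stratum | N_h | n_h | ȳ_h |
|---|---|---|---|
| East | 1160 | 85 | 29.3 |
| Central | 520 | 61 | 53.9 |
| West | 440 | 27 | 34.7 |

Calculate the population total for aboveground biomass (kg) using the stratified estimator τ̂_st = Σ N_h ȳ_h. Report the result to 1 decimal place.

τ̂_st = Σ N_h ȳ_h = 1160·29.3 + 520·53.9 + 440·34.7 = 77284.0

τ̂_st ≈ 77284.0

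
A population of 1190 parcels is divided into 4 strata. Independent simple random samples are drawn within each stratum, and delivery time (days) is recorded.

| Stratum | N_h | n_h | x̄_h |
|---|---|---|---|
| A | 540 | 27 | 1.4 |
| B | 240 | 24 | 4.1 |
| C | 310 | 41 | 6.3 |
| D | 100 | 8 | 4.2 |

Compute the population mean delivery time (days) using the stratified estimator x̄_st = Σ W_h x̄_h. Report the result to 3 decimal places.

x̄_st ≈ 3.456

N = Σ N_h = 1190. Stratum weights W_h = N_h/N.
x̄_st = (540·1.4 + 240·4.1 + 310·6.3 + 100·4.2) / 1190 = 3.45630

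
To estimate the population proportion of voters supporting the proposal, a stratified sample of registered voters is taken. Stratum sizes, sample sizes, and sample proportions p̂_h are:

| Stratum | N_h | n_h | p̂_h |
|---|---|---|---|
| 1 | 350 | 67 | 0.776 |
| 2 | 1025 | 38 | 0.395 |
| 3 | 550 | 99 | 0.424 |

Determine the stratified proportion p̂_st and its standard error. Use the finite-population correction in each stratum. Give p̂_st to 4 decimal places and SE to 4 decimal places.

p̂_st ≈ 0.4726, SE ≈ 0.0447

N = 1925; stratum weights W_h = N_h/N.
p̂_st = Σ W_h p̂_h = (350·0.776 + 1025·0.395 + 550·0.424)/1925 = 0.47256
V̂(p̂_st) = Σ W_h² (1 − n_h/N_h) p̂_h(1−p̂_h)/(n_h−1):
  stratum 1: (350/1925)²·(1 − 67/350)·0.776·0.224/66 = 7.03978e-05
  stratum 2: (1025/1925)²·(1 − 38/1025)·0.395·0.605/37 = 0.00176332
  stratum 3: (550/1925)²·(1 − 99/550)·0.424·0.576/98 = 0.000166817
V̂(p̂_st) = 0.00200053; SE = √V̂ = 0.0447273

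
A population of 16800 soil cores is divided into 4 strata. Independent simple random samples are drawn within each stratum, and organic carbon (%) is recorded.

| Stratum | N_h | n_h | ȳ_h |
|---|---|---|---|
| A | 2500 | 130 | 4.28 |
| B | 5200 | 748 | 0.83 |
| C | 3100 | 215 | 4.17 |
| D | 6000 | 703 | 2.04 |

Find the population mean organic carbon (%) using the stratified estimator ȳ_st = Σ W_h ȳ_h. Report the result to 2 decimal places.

N = Σ N_h = 16800. Stratum weights W_h = N_h/N.
ȳ_st = (2500·4.28 + 5200·0.83 + 3100·4.17 + 6000·2.04) / 16800 = 2.3918

ȳ_st ≈ 2.39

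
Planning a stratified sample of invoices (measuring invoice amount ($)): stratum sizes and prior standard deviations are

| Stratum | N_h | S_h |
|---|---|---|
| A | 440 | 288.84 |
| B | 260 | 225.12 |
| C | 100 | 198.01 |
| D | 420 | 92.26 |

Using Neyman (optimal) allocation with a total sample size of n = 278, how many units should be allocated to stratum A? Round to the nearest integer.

145

Neyman allocation: n_h = n · N_h S_h / Σ N_i S_i, with n = 278.
  stratum A: N_h·S_h = 440·288.84 = 127089.60
  stratum B: N_h·S_h = 260·225.12 = 58531.20
  stratum C: N_h·S_h = 100·198.01 = 19801.00
  stratum D: N_h·S_h = 420·92.26 = 38749.20
Σ N_h S_h = 244171.00
n for stratum A = 278·127089.60/244171.00 = 144.697 → 145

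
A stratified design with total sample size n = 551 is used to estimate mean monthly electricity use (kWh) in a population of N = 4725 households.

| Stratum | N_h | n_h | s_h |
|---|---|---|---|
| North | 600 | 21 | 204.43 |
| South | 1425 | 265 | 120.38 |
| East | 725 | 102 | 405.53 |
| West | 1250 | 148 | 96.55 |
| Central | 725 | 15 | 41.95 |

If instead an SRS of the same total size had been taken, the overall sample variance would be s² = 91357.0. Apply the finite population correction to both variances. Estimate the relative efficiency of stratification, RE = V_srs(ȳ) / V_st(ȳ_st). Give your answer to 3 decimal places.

V̂(ȳ_st) = Σ W_h² (1 − n_h/N_h) s_h²/n_h, with W_h = N_h/N and N = 4725:
  stratum North: (600/4725)²·(1 − 21/600)·204.43²/21 = 30.9668
  stratum South: (1425/4725)²·(1 − 265/1425)·120.38²/265 = 4.04885
  stratum East: (725/4725)²·(1 − 102/725)·405.53²/102 = 32.6188
  stratum West: (1250/4725)²·(1 − 148/1250)·96.55²/148 = 3.88625
  stratum Central: (725/4725)²·(1 − 15/725)·41.95²/15 = 2.70499
V_st = 74.2257
V_srs = (1 − 551/4725)·91357.0/551 = 146.467
Relative efficiency = V_srs / V_st = 146.467/74.2257 = 1.9733

RE ≈ 1.973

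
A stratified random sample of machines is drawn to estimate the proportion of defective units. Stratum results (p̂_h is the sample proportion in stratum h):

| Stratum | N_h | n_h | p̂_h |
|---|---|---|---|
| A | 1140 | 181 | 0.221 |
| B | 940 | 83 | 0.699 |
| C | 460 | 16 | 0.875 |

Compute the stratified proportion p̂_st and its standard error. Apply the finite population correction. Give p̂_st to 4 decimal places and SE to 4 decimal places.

N = 2540; stratum weights W_h = N_h/N.
p̂_st = Σ W_h p̂_h = (1140·0.221 + 940·0.699 + 460·0.875)/2540 = 0.51634
V̂(p̂_st) = Σ W_h² (1 − n_h/N_h) p̂_h(1−p̂_h)/(n_h−1):
  stratum A: (1140/2540)²·(1 − 181/1140)·0.221·0.779/180 = 0.000162074
  stratum B: (940/2540)²·(1 − 83/940)·0.699·0.301/82 = 0.000320384
  stratum C: (460/2540)²·(1 − 16/460)·0.875·0.125/15 = 0.000230834
V̂(p̂_st) = 0.000713292; SE = √V̂ = 0.0267075

p̂_st ≈ 0.5163, SE ≈ 0.0267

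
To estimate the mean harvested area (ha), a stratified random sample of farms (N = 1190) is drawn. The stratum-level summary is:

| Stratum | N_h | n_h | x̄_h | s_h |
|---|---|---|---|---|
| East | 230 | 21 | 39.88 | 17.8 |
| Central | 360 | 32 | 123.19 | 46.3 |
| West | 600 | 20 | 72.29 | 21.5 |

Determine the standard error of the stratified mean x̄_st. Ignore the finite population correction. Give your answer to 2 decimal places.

V̂(x̄_st) = Σ W_h² s_h²/n_h, with W_h = N_h/N and N = 1190:
  stratum East: (230/1190)²·17.8²/21 = 0.563615
  stratum Central: (360/1190)²·46.3²/32 = 6.13088
  stratum West: (600/1190)²·21.5²/20 = 5.87564
V̂(x̄_st) = 12.5701
SE(x̄_st) = √12.5701 = 3.54544

SE(x̄_st) ≈ 3.55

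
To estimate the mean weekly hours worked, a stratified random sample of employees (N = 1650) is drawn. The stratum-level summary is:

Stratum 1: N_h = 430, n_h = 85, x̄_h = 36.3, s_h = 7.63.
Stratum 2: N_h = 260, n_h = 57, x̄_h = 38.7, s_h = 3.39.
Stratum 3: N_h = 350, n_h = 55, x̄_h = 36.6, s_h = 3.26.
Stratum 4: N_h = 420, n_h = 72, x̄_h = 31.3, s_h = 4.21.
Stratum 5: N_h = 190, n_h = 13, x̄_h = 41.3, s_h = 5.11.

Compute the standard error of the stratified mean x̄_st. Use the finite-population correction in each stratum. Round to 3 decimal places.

SE(x̄_st) ≈ 0.294

V̂(x̄_st) = Σ W_h² (1 − n_h/N_h) s_h²/n_h, with W_h = N_h/N and N = 1650:
  stratum 1: (430/1650)²·(1 − 85/430)·7.63²/85 = 0.0373207
  stratum 2: (260/1650)²·(1 − 57/260)·3.39²/57 = 0.00390864
  stratum 3: (350/1650)²·(1 − 55/350)·3.26²/55 = 0.00732816
  stratum 4: (420/1650)²·(1 − 72/420)·4.21²/72 = 0.0132158
  stratum 5: (190/1650)²·(1 − 13/190)·5.11²/13 = 0.0248118
V̂(x̄_st) = 0.086585
SE(x̄_st) = √0.086585 = 0.294253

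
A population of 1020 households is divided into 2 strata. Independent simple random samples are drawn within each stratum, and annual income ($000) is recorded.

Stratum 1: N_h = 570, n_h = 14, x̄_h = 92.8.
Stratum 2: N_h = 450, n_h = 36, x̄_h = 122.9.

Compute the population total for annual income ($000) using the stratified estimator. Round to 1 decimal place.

τ̂_st = Σ N_h x̄_h = 570·92.8 + 450·122.9 = 108201.0

τ̂_st ≈ 108201.0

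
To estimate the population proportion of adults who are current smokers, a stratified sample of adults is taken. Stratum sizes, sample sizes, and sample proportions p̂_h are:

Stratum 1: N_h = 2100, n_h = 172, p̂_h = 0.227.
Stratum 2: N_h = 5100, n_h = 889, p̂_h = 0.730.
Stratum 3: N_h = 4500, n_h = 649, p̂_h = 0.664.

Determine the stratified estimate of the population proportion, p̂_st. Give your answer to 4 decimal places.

N = 11700; stratum weights W_h = N_h/N.
p̂_st = Σ W_h p̂_h = (2100·0.227 + 5100·0.730 + 4500·0.664)/11700 = 0.61433

p̂_st ≈ 0.6143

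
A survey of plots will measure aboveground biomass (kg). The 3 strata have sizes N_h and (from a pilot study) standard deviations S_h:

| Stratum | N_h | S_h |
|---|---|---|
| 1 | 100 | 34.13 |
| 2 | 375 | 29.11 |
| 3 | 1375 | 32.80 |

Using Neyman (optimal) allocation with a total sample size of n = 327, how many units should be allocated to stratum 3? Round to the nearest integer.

Neyman allocation: n_h = n · N_h S_h / Σ N_i S_i, with n = 327.
  stratum 1: N_h·S_h = 100·34.13 = 3413.00
  stratum 2: N_h·S_h = 375·29.11 = 10916.25
  stratum 3: N_h·S_h = 1375·32.80 = 45100.00
Σ N_h S_h = 59429.25
n for stratum 3 = 327·45100.00/59429.25 = 248.156 → 248

248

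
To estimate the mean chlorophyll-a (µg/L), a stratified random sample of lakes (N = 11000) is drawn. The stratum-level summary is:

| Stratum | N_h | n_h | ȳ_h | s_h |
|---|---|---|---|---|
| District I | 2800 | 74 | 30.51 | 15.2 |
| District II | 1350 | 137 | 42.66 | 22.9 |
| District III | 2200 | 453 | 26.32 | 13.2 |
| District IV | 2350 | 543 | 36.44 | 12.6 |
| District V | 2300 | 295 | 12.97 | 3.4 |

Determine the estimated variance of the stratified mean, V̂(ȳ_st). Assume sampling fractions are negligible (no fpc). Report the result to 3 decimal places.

V̂(ȳ_st) = Σ W_h² s_h²/n_h, with W_h = N_h/N and N = 11000:
  stratum District I: (2800/11000)²·15.2²/74 = 0.202295
  stratum District II: (1350/11000)²·22.9²/137 = 0.0576544
  stratum District III: (2200/11000)²·13.2²/453 = 0.0153854
  stratum District IV: (2350/11000)²·12.6²/543 = 0.0133442
  stratum District V: (2300/11000)²·3.4²/295 = 0.00171319
V̂(ȳ_st) = 0.290393

V̂(ȳ_st) ≈ 0.290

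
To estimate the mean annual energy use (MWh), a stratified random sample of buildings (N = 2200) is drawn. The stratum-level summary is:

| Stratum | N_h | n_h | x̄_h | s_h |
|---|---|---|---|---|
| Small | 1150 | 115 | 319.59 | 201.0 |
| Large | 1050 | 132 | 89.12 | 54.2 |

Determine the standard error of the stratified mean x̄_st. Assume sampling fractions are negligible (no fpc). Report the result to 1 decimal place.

V̂(x̄_st) = Σ W_h² s_h²/n_h, with W_h = N_h/N and N = 2200:
  stratum Small: (1150/2200)²·201.0²/115 = 95.9941
  stratum Large: (1050/2200)²·54.2²/132 = 5.06942
V̂(x̄_st) = 101.064
SE(x̄_st) = √101.064 = 10.053

SE(x̄_st) ≈ 10.1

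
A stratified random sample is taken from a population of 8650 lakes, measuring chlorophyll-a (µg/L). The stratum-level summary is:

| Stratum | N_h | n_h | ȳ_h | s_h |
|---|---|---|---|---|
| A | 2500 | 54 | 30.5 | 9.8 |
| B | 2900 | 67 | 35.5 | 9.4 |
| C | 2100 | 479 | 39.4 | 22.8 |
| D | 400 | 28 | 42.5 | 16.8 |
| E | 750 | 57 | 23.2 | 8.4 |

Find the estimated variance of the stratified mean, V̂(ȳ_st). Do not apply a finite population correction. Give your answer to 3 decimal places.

V̂(ȳ_st) ≈ 0.392

V̂(ȳ_st) = Σ W_h² s_h²/n_h, with W_h = N_h/N and N = 8650:
  stratum A: (2500/8650)²·9.8²/54 = 0.148561
  stratum B: (2900/8650)²·9.4²/67 = 0.148233
  stratum C: (2100/8650)²·22.8²/479 = 0.0639647
  stratum D: (400/8650)²·16.8²/28 = 0.021555
  stratum E: (750/8650)²·8.4²/57 = 0.00930624
V̂(ȳ_st) = 0.39162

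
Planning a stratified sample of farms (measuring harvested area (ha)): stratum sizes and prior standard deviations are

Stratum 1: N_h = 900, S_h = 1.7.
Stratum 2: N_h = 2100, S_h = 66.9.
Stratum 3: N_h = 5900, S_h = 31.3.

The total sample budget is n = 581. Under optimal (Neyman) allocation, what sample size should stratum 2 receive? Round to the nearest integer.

250

Neyman allocation: n_h = n · N_h S_h / Σ N_i S_i, with n = 581.
  stratum 1: N_h·S_h = 900·1.7 = 1530.00
  stratum 2: N_h·S_h = 2100·66.9 = 140490.00
  stratum 3: N_h·S_h = 5900·31.3 = 184670.00
Σ N_h S_h = 326690.00
n for stratum 2 = 581·140490.00/326690.00 = 249.854 → 250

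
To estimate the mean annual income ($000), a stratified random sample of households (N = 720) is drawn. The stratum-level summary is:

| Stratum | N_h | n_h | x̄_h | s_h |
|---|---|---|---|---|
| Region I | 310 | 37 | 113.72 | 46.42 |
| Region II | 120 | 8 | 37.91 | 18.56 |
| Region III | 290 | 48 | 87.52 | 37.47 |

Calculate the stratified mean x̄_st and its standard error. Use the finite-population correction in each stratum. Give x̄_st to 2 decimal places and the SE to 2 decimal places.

x̄_st = Σ W_h x̄_h = (310·113.72 + 120·37.91 + 290·87.52)/720 = 90.53222
V̂(x̄_st) = Σ W_h² (1 − n_h/N_h) s_h²/n_h, with W_h = N_h/N and N = 720:
  stratum Region I: (310/720)²·(1 − 37/310)·46.42²/37 = 9.50753
  stratum Region II: (120/720)²·(1 − 8/120)·18.56²/8 = 1.11635
  stratum Region III: (290/720)²·(1 − 48/290)·37.47²/48 = 3.95981
V̂(x̄_st) = 14.5837
SE(x̄_st) = √14.5837 = 3.81886

x̄_st ≈ 90.53, SE ≈ 3.82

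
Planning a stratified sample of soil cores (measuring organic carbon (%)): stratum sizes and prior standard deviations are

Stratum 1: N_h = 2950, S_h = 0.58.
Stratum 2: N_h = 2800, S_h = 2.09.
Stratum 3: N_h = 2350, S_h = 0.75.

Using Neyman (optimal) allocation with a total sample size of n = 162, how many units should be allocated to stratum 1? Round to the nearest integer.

Neyman allocation: n_h = n · N_h S_h / Σ N_i S_i, with n = 162.
  stratum 1: N_h·S_h = 2950·0.58 = 1711.00
  stratum 2: N_h·S_h = 2800·2.09 = 5852.00
  stratum 3: N_h·S_h = 2350·0.75 = 1762.50
Σ N_h S_h = 9325.50
n for stratum 1 = 162·1711.00/9325.50 = 29.723 → 30

30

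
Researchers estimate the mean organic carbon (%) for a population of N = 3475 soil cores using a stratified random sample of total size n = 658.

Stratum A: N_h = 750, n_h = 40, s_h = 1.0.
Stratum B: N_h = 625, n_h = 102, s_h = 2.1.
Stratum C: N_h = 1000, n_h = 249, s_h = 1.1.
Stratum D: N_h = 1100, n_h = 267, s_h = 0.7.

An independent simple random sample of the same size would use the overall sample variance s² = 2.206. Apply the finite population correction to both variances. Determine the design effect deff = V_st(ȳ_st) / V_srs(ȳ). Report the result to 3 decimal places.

V̂(ȳ_st) = Σ W_h² (1 − n_h/N_h) s_h²/n_h, with W_h = N_h/N and N = 3475:
  stratum A: (750/3475)²·(1 − 40/750)·1.0²/40 = 0.00110243
  stratum B: (625/3475)²·(1 − 102/625)·2.1²/102 = 0.00117034
  stratum C: (1000/3475)²·(1 − 249/1000)·1.1²/249 = 0.000302215
  stratum D: (1100/3475)²·(1 − 267/1100)·0.7²/267 = 0.000139256
V_st = 0.00271423
V_srs = (1 − 658/3475)·2.206/658 = 0.00271776
deff = V_st / V_srs = 0.00271423/0.00271776 = 0.9987

deff ≈ 0.999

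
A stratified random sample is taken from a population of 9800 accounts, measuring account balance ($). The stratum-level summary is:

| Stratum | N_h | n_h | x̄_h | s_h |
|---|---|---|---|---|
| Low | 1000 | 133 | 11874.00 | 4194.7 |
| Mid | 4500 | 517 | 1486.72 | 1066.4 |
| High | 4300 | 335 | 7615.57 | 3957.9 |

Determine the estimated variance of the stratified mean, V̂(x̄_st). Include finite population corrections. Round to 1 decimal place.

V̂(x̄_st) = Σ W_h² (1 − n_h/N_h) s_h²/n_h, with W_h = N_h/N and N = 9800:
  stratum Low: (1000/9800)²·(1 − 133/1000)·4194.7²/133 = 1194.31
  stratum Mid: (4500/9800)²·(1 − 517/4500)·1066.4²/517 = 410.507
  stratum High: (4300/9800)²·(1 − 335/4300)·3957.9²/335 = 8301.27
V̂(x̄_st) = 9906.08

V̂(x̄_st) ≈ 9906.1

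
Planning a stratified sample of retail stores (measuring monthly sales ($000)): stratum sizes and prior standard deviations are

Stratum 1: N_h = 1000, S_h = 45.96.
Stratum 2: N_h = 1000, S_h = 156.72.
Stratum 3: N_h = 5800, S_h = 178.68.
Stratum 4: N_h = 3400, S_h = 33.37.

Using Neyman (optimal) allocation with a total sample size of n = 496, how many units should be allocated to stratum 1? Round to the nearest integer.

17

Neyman allocation: n_h = n · N_h S_h / Σ N_i S_i, with n = 496.
  stratum 1: N_h·S_h = 1000·45.96 = 45960.00
  stratum 2: N_h·S_h = 1000·156.72 = 156720.00
  stratum 3: N_h·S_h = 5800·178.68 = 1036344.00
  stratum 4: N_h·S_h = 3400·33.37 = 113458.00
Σ N_h S_h = 1352482.00
n for stratum 1 = 496·45960.00/1352482.00 = 16.855 → 17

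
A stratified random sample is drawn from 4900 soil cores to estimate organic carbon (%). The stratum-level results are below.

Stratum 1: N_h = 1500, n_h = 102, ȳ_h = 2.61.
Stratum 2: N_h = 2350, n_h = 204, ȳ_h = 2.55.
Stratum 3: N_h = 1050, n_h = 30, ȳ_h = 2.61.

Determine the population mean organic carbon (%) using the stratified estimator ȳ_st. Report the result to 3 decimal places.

N = Σ N_h = 4900. Stratum weights W_h = N_h/N.
ȳ_st = (1500·2.61 + 2350·2.55 + 1050·2.61) / 4900 = 2.58122

ȳ_st ≈ 2.581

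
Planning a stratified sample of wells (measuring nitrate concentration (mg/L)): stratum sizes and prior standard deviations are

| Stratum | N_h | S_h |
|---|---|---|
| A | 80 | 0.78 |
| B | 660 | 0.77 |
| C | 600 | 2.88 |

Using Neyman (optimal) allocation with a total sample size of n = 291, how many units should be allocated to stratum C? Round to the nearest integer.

219

Neyman allocation: n_h = n · N_h S_h / Σ N_i S_i, with n = 291.
  stratum A: N_h·S_h = 80·0.78 = 62.40
  stratum B: N_h·S_h = 660·0.77 = 508.20
  stratum C: N_h·S_h = 600·2.88 = 1728.00
Σ N_h S_h = 2298.60
n for stratum C = 291·1728.00/2298.60 = 218.763 → 219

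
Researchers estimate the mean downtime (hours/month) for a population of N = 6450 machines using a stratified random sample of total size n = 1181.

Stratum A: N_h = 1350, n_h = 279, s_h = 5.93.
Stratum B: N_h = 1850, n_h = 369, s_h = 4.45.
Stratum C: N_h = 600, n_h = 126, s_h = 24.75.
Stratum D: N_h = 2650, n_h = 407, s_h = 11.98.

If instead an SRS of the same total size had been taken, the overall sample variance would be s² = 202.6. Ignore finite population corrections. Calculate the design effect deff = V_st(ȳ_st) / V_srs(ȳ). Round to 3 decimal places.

deff ≈ 0.650

V̂(ȳ_st) = Σ W_h² s_h²/n_h, with W_h = N_h/N and N = 6450:
  stratum A: (1350/6450)²·5.93²/279 = 0.00552145
  stratum B: (1850/6450)²·4.45²/369 = 0.00441487
  stratum C: (600/6450)²·24.75²/126 = 0.0420691
  stratum D: (2650/6450)²·11.98²/407 = 0.0595239
V_st = 0.111529
V_srs = s²/n = 202.6/1181 = 0.17155
deff = V_st / V_srs = 0.111529/0.17155 = 0.6501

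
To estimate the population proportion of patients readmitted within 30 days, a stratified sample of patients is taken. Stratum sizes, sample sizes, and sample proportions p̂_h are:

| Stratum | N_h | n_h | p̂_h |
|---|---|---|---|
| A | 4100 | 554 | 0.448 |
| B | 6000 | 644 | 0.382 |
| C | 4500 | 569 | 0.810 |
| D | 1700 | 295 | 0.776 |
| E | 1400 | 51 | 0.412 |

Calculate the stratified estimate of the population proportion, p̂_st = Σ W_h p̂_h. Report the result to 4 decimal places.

p̂_st ≈ 0.5463

N = 17700; stratum weights W_h = N_h/N.
p̂_st = Σ W_h p̂_h = (4100·0.448 + 6000·0.382 + 4500·0.810 + 1700·0.776 + 1400·0.412)/17700 = 0.54632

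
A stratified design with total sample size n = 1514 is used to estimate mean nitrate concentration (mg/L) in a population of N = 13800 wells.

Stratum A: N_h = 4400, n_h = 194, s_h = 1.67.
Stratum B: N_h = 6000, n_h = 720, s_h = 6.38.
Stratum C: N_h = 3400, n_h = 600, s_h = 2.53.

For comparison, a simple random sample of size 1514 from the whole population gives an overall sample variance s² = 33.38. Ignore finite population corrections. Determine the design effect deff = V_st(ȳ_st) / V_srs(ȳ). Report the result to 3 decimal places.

V̂(ȳ_st) = Σ W_h² s_h²/n_h, with W_h = N_h/N and N = 13800:
  stratum A: (4400/13800)²·1.67²/194 = 0.00146143
  stratum B: (6000/13800)²·6.38²/720 = 0.0106869
  stratum C: (3400/13800)²·2.53²/600 = 0.000647574
V_st = 0.0127959
V_srs = s²/n = 33.38/1514 = 0.0220476
deff = V_st / V_srs = 0.0127959/0.0220476 = 0.5804

deff ≈ 0.580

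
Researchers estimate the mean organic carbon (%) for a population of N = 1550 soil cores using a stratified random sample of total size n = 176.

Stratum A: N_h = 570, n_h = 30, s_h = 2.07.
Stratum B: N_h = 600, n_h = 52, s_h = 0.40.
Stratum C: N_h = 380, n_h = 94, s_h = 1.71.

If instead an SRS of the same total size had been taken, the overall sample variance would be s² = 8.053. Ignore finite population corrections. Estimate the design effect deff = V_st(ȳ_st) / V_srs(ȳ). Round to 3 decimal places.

deff ≈ 0.473

V̂(ȳ_st) = Σ W_h² s_h²/n_h, with W_h = N_h/N and N = 1550:
  stratum A: (570/1550)²·2.07²/30 = 0.0193155
  stratum B: (600/1550)²·0.40²/52 = 0.000461058
  stratum C: (380/1550)²·1.71²/94 = 0.00186968
V_st = 0.0216462
V_srs = s²/n = 8.053/176 = 0.0457557
deff = V_st / V_srs = 0.0216462/0.0457557 = 0.4731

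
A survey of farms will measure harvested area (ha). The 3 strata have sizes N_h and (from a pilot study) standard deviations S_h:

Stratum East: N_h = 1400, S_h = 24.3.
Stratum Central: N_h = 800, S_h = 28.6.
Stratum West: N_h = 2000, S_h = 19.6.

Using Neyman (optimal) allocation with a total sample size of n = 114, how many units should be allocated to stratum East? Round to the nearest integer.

40

Neyman allocation: n_h = n · N_h S_h / Σ N_i S_i, with n = 114.
  stratum East: N_h·S_h = 1400·24.3 = 34020.00
  stratum Central: N_h·S_h = 800·28.6 = 22880.00
  stratum West: N_h·S_h = 2000·19.6 = 39200.00
Σ N_h S_h = 96100.00
n for stratum East = 114·34020.00/96100.00 = 40.357 → 40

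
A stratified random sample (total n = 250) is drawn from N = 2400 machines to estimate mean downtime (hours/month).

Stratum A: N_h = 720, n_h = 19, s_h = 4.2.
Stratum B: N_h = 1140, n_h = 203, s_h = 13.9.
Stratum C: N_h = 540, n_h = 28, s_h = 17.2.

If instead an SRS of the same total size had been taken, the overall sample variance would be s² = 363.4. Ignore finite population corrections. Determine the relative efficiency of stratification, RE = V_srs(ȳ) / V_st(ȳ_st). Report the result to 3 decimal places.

RE ≈ 1.745

V̂(ȳ_st) = Σ W_h² s_h²/n_h, with W_h = N_h/N and N = 2400:
  stratum A: (720/2400)²·4.2²/19 = 0.0835579
  stratum B: (1140/2400)²·13.9²/203 = 0.214744
  stratum C: (540/2400)²·17.2²/28 = 0.534889
V_st = 0.833191
V_srs = s²/n = 363.4/250 = 1.4536
Relative efficiency = V_srs / V_st = 1.4536/0.833191 = 1.7446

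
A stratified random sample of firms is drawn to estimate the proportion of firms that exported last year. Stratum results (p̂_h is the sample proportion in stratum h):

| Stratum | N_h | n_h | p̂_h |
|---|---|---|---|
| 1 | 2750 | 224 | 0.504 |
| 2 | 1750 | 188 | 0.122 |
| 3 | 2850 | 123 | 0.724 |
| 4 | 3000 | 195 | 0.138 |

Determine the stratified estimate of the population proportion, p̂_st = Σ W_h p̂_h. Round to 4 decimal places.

p̂_st ≈ 0.3939

N = 10350; stratum weights W_h = N_h/N.
p̂_st = Σ W_h p̂_h = (2750·0.504 + 1750·0.122 + 2850·0.724 + 3000·0.138)/10350 = 0.39390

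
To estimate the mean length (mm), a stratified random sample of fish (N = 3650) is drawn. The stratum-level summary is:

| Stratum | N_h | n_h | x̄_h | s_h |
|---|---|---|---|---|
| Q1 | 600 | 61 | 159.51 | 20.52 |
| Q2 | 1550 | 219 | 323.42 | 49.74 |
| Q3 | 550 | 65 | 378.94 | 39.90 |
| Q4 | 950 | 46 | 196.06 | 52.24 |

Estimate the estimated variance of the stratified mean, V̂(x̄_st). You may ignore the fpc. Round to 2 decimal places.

V̂(x̄_st) = Σ W_h² s_h²/n_h, with W_h = N_h/N and N = 3650:
  stratum Q1: (600/3650)²·20.52²/61 = 0.186527
  stratum Q2: (1550/3650)²·49.74²/219 = 2.03725
  stratum Q3: (550/3650)²·39.90²/65 = 0.556125
  stratum Q4: (950/3650)²·52.24²/46 = 4.01893
V̂(x̄_st) = 6.79883

V̂(x̄_st) ≈ 6.80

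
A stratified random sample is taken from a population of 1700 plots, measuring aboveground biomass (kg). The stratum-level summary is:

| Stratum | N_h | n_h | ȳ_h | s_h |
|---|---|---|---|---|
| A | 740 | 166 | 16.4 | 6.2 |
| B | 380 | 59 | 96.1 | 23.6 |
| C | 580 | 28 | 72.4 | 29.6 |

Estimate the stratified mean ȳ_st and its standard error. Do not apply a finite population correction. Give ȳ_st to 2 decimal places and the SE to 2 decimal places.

ȳ_st ≈ 53.32, SE ≈ 2.04

ȳ_st = Σ W_h ȳ_h = (740·16.4 + 380·96.1 + 580·72.4)/1700 = 53.32118
V̂(ȳ_st) = Σ W_h² s_h²/n_h, with W_h = N_h/N and N = 1700:
  stratum A: (740/1700)²·6.2²/166 = 0.0438774
  stratum B: (380/1700)²·23.6²/59 = 0.471673
  stratum C: (580/1700)²·29.6²/28 = 3.64237
V̂(ȳ_st) = 4.15792
SE(ȳ_st) = √4.15792 = 2.0391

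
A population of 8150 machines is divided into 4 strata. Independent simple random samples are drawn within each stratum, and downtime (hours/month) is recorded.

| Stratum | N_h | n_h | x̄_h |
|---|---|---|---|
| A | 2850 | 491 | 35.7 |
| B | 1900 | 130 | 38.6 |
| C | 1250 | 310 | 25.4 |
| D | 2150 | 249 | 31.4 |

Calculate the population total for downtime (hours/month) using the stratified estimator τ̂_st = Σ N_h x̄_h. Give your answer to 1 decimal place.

τ̂_st = Σ N_h x̄_h = 2850·35.7 + 1900·38.6 + 1250·25.4 + 2150·31.4 = 274345.0

τ̂_st ≈ 274345.0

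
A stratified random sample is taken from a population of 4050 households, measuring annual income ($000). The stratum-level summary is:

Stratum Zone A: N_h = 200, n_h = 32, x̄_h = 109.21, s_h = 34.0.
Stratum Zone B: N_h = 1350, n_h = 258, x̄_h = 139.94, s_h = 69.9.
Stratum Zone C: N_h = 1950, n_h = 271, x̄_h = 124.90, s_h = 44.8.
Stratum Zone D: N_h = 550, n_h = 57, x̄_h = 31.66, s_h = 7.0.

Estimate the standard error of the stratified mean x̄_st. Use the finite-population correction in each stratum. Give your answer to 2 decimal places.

SE(x̄_st) ≈ 1.81

V̂(x̄_st) = Σ W_h² (1 − n_h/N_h) s_h²/n_h, with W_h = N_h/N and N = 4050:
  stratum Zone A: (200/4050)²·(1 − 32/200)·34.0²/32 = 0.0740009
  stratum Zone B: (1350/4050)²·(1 − 258/1350)·69.9²/258 = 1.70208
  stratum Zone C: (1950/4050)²·(1 − 271/1950)·44.8²/271 = 1.4783
  stratum Zone D: (550/4050)²·(1 − 57/550)·7.0²/57 = 0.0142109
V̂(x̄_st) = 3.26859
SE(x̄_st) = √3.26859 = 1.80793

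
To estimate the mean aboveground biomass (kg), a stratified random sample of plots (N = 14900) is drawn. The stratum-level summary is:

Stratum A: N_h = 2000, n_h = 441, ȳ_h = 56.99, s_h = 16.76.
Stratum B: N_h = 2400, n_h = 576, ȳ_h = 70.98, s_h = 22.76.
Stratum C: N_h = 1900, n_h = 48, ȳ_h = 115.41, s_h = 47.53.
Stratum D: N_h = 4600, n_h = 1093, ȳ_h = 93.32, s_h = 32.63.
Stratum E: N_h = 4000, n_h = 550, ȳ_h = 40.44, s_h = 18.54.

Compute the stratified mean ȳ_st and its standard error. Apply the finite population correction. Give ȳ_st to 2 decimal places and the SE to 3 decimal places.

ȳ_st ≈ 73.47, SE ≈ 0.939

ȳ_st = Σ W_h ȳ_h = (2000·56.99 + 2400·70.98 + 1900·115.41 + 4600·93.32 + 4000·40.44)/14900 = 73.46597
V̂(ȳ_st) = Σ W_h² (1 − n_h/N_h) s_h²/n_h, with W_h = N_h/N and N = 14900:
  stratum A: (2000/14900)²·(1 − 441/2000)·16.76²/441 = 0.00894567
  stratum B: (2400/14900)²·(1 − 576/2400)·22.76²/576 = 0.0177331
  stratum C: (1900/14900)²·(1 − 48/1900)·47.53²/48 = 0.745962
  stratum D: (4600/14900)²·(1 − 1093/4600)·32.63²/1093 = 0.070784
  stratum E: (4000/14900)²·(1 − 550/4000)·18.54²/550 = 0.0388475
V̂(ȳ_st) = 0.882272
SE(ȳ_st) = √0.882272 = 0.939293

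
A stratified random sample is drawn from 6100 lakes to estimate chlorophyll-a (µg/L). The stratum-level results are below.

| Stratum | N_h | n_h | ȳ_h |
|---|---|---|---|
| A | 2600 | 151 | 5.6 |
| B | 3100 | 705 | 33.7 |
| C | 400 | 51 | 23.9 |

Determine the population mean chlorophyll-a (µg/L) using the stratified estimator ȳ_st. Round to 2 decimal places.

N = Σ N_h = 6100. Stratum weights W_h = N_h/N.
ȳ_st = (2600·5.6 + 3100·33.7 + 400·23.9) / 6100 = 21.0803

ȳ_st ≈ 21.08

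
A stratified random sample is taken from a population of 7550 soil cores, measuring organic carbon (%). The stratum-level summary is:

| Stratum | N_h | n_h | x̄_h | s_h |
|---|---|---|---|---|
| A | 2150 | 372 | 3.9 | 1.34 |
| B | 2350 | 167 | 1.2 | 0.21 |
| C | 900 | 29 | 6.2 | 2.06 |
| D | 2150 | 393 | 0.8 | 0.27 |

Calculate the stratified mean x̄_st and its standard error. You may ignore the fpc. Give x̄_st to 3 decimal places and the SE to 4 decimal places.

x̄_st = Σ W_h x̄_h = (2150·3.9 + 2350·1.2 + 900·6.2 + 2150·0.8)/7550 = 2.45099
V̂(x̄_st) = Σ W_h² s_h²/n_h, with W_h = N_h/N and N = 7550:
  stratum A: (2150/7550)²·1.34²/372 = 0.000391426
  stratum B: (2350/7550)²·0.21²/167 = 2.55837e-05
  stratum C: (900/7550)²·2.06²/29 = 0.00207935
  stratum D: (2150/7550)²·0.27²/393 = 1.50424e-05
V̂(x̄_st) = 0.0025114
SE(x̄_st) = √0.0025114 = 0.0501139

x̄_st ≈ 2.451, SE ≈ 0.0501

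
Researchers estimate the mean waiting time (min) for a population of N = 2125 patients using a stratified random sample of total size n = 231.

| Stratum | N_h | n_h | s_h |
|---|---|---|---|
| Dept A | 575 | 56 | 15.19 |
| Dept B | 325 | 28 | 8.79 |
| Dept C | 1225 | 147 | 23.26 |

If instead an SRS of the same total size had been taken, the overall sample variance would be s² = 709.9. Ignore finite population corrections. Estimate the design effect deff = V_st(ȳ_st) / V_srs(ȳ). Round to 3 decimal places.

V̂(ȳ_st) = Σ W_h² s_h²/n_h, with W_h = N_h/N and N = 2125:
  stratum Dept A: (575/2125)²·15.19²/56 = 0.301679
  stratum Dept B: (325/2125)²·8.79²/28 = 0.0645459
  stratum Dept C: (1225/2125)²·23.26²/147 = 1.22308
V_st = 1.58931
V_srs = s²/n = 709.9/231 = 3.07316
deff = V_st / V_srs = 1.58931/3.07316 = 0.5172

deff ≈ 0.517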